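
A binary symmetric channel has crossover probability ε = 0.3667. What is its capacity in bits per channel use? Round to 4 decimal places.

0.0519 bits

Binary symmetric channel: C = 1 − h₂(ε) where h₂ is the binary entropy function.
h₂(0.3667) = −0.3667·log₂0.3667 − 0.6333·log₂0.6333 = 0.9481.
C = 1 − 0.9481 = 0.0519 bits per channel use.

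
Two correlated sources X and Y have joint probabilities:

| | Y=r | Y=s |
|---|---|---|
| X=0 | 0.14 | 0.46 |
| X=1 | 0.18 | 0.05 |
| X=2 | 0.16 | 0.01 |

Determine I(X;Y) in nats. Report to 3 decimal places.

Marginals: p(X) = (0.6000, 0.2300, 0.1700), p(Y) = (0.4800, 0.5200).
I(X;Y) = Σ p(x,y)·ln[p(x,y)/(p(x)p(y))].
  (0,r): 0.14·ln(0.4861) = -0.1010
  (0,s): 0.46·ln(1.4744) = 0.1786
  (1,r): 0.18·ln(1.6304) = 0.0880
  (1,s): 0.05·ln(0.4181) = -0.0436
  (2,r): 0.16·ln(1.9608) = 0.1077
  (2,s): 0.01·ln(0.1131) = -0.0218
Sum = 0.208 nats.

0.208 nats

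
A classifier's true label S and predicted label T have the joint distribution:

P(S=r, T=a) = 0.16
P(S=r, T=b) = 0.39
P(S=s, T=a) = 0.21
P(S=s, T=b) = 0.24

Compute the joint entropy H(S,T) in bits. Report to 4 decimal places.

1.9198 bits

H(S,T) = −Σ p(x,y)·log₂ p(x,y) over all 4 cells.
  cell (r,a): −0.16·log₂0.16 = 0.42302
  cell (r,b): −0.39·log₂0.39 = 0.52980
  cell (s,a): −0.21·log₂0.21 = 0.47282
  cell (s,b): −0.24·log₂0.24 = 0.49413
Sum = 1.9198 bits.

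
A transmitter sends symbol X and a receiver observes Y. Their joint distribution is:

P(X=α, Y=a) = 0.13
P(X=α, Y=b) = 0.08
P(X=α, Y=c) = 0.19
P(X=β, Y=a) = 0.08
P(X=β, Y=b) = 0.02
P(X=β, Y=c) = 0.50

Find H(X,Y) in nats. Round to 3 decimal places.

H(X,Y) = −Σ p(x,y)·ln p(x,y) over all 6 cells.
  cell (α,a): −0.13·ln0.13 = 0.2652
  cell (α,b): −0.08·ln0.08 = 0.2021
  cell (α,c): −0.19·ln0.19 = 0.3155
  cell (β,a): −0.08·ln0.08 = 0.2021
  cell (β,b): −0.02·ln0.02 = 0.0782
  cell (β,c): −0.50·ln0.50 = 0.3466
Sum = 1.410 nats.

1.410 nats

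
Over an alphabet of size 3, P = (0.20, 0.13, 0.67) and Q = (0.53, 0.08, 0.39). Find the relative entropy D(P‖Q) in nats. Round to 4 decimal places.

0.2308 nats

D(P‖Q) = Σ p·ln(p/q).
  0.20·ln(0.20/0.53) = -0.19491
  0.13·ln(0.13/0.08) = 0.06312
  0.67·ln(0.67/0.39) = 0.36256
D(P‖Q) = 0.2308 nats.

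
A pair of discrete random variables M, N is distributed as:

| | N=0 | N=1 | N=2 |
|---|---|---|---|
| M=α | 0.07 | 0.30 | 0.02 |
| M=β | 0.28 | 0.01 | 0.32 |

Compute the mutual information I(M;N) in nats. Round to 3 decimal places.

0.373 nats

Marginals: p(M) = (0.3900, 0.6100), p(N) = (0.3500, 0.3100, 0.3400).
I(M;N) = Σ p(x,y)·ln[p(x,y)/(p(x)p(y))].
  (α,0): 0.07·ln(0.5128) = -0.0467
  (α,1): 0.30·ln(2.4814) = 0.2726
  (α,2): 0.02·ln(0.1508) = -0.0378
  (β,0): 0.28·ln(1.3115) = 0.0759
  (β,1): 0.01·ln(0.0529) = -0.0294
  (β,2): 0.32·ln(1.5429) = 0.1388
Sum = 0.373 nats.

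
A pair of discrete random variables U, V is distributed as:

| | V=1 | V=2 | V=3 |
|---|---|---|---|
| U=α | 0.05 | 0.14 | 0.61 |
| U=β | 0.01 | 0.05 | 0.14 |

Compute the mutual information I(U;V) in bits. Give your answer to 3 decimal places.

0.004 bits

Marginals: p(U) = (0.8000, 0.2000), p(V) = (0.0600, 0.1900, 0.7500).
I(U;V) = H(U) + H(V) − H(U,V).
H(U) = 0.7219, H(V) = 1.0100, H(U,V) = 1.7279.
I(U;V) = 0.7219 + 1.0100 − 1.7279 = 0.004 bits.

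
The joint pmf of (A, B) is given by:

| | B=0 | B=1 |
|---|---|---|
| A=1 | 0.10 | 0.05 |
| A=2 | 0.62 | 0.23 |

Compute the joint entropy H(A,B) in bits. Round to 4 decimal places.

H(A,B) = −Σ p(x,y)·log₂ p(x,y) over all 4 cells.
  cell (1,0): −0.10·log₂0.10 = 0.33219
  cell (1,1): −0.05·log₂0.05 = 0.21610
  cell (2,0): −0.62·log₂0.62 = 0.42759
  cell (2,1): −0.23·log₂0.23 = 0.48767
Sum = 1.4635 bits.

1.4635 bits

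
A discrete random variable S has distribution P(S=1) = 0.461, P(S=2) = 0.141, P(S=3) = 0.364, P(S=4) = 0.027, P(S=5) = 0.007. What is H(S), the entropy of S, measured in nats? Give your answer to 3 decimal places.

1.133 nats

H(S) = −Σ p·ln p.
  −(0.461)·ln(0.461) = 0.3570
  −(0.141)·ln(0.141) = 0.2762
  −(0.364)·ln(0.364) = 0.3679
  −(0.027)·ln(0.027) = 0.0975
  −(0.007)·ln(0.007) = 0.0347
Sum: 0.3570 + 0.2762 + 0.3679 + 0.0975 + 0.0347 = 1.133 nats.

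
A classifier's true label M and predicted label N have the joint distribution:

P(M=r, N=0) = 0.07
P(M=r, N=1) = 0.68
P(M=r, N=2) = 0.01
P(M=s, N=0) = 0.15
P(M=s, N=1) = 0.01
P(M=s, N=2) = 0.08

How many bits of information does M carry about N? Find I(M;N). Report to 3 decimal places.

0.476 bits

Marginals: p(M) = (0.7600, 0.2400), p(N) = (0.2200, 0.6900, 0.0900).
I(M;N) = H(M) + H(N) − H(M,N).
H(M) = 0.7950, H(N) = 1.1626, H(M,N) = 1.4818.
I(M;N) = 0.7950 + 1.1626 − 1.4818 = 0.476 bits.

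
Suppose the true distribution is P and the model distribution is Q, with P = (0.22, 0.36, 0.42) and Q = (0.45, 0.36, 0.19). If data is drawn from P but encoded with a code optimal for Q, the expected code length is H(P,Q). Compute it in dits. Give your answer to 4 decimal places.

0.5389 dits

H(P,Q) = −Σ p·log₁₀ q.
  −0.22·log₁₀(0.45) = 0.07629
  −0.36·log₁₀(0.36) = 0.15973
  −0.42·log₁₀(0.19) = 0.30292
H(P,Q) = 0.5389 dits.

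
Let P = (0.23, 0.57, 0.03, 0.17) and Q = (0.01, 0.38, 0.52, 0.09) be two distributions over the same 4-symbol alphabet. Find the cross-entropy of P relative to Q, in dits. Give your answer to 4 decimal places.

0.8858 dits

H(P,Q) = −Σ p·log₁₀ q.
  −0.23·log₁₀(0.01) = 0.46000
  −0.57·log₁₀(0.38) = 0.23952
  −0.03·log₁₀(0.52) = 0.00852
  −0.17·log₁₀(0.09) = 0.17778
H(P,Q) = 0.8858 dits.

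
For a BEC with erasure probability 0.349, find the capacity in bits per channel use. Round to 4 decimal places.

0.6510 bits

Binary erasure channel: capacity C = 1 − ε.
C = 1 − 0.349 = 0.6510 bits per channel use.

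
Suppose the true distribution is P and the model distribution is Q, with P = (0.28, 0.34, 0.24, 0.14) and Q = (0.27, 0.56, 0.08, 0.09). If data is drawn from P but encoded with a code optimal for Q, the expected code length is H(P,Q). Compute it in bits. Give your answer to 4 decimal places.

2.1742 bits

H(P,Q) = −Σ p·log₂ q.
  −0.28·log₂(0.27) = 0.52891
  −0.34·log₂(0.56) = 0.28441
  −0.24·log₂(0.08) = 0.87453
  −0.14·log₂(0.09) = 0.48635
H(P,Q) = 2.1742 bits.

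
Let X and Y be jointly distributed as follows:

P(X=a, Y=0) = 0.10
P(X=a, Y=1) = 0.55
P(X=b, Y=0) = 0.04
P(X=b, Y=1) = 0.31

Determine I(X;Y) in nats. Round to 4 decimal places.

Marginals: p(X) = (0.6500, 0.3500), p(Y) = (0.1400, 0.8600).
I(X;Y) = Σ p(x,y)·ln[p(x,y)/(p(x)p(y))].
  (a,0): 0.10·ln(1.0989) = 0.00943
  (a,1): 0.55·ln(0.9839) = -0.00893
  (b,0): 0.04·ln(0.8163) = -0.00812
  (b,1): 0.31·ln(1.0299) = 0.00913
Sum = 0.0015 nats.

0.0015 nats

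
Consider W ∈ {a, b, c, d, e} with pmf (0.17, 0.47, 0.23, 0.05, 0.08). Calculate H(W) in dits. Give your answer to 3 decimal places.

0.585 dits

H(W) = −Σ p·log₁₀ p.
  −(0.17)·log₁₀(0.17) = 0.1308
  −(0.47)·log₁₀(0.47) = 0.1541
  −(0.23)·log₁₀(0.23) = 0.1468
  −(0.05)·log₁₀(0.05) = 0.0651
  −(0.08)·log₁₀(0.08) = 0.0878
Sum: 0.1308 + 0.1541 + 0.1468 + 0.0651 + 0.0878 = 0.585 dits.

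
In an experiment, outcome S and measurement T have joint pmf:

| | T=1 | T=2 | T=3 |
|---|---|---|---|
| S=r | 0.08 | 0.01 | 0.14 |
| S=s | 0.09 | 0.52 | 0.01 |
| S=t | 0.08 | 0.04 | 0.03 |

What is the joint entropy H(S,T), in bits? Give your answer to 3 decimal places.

H(S,T) = −Σ p(x,y)·log₂ p(x,y) over all 9 cells.
  cell (r,1): −0.08·log₂0.08 = 0.2915
  cell (r,2): −0.01·log₂0.01 = 0.0664
  cell (r,3): −0.14·log₂0.14 = 0.3971
  cell (s,1): −0.09·log₂0.09 = 0.3127
  cell (s,2): −0.52·log₂0.52 = 0.4906
  cell (s,3): −0.01·log₂0.01 = 0.0664
  cell (t,1): −0.08·log₂0.08 = 0.2915
  cell (t,2): −0.04·log₂0.04 = 0.1858
  cell (t,3): −0.03·log₂0.03 = 0.1518
Sum = 2.254 bits.

2.254 bits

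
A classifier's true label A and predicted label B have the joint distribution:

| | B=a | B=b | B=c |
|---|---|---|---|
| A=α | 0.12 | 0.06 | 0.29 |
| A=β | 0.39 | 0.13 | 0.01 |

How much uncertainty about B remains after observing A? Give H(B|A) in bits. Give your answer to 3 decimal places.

1.110 bits

Marginals: p(A) = (0.4700, 0.5300), p(B) = (0.5100, 0.1900, 0.3000).
H(B|A) = Σ p(A) · H(B|A=·).
  A=α: p=0.4700, H(B|A=α) = 1.3118
  A=β: p=0.5300, H(B|A=β) = 0.9310
Weighted sum = 1.110 bits.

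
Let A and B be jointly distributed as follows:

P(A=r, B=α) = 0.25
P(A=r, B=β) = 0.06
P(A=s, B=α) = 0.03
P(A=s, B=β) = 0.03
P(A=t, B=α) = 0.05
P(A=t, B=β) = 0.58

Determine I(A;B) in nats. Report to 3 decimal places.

Marginals: p(A) = (0.3100, 0.0600, 0.6300), p(B) = (0.3300, 0.6700).
I(A;B) = H(A) + H(B) − H(A,B).
H(A) = 0.8230, H(B) = 0.6342, H(A,B) = 1.1915.
I(A;B) = 0.8230 + 0.6342 − 1.1915 = 0.266 nats.

0.266 nats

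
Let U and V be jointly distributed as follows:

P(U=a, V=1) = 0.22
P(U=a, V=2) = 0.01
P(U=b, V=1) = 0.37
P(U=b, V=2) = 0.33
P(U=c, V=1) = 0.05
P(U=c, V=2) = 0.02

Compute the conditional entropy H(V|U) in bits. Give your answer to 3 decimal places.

0.818 bits

Chain rule: H(V|U) = H(U,V) − H(U).
Marginals: p(U) = (0.2300, 0.7000, 0.0700), p(V) = (0.6400, 0.3600).
H(U,V) = 1.9345 bits; H(U) = 1.1164 bits.
H(V|U) = 1.9345 − 1.1164 = 0.818 bits.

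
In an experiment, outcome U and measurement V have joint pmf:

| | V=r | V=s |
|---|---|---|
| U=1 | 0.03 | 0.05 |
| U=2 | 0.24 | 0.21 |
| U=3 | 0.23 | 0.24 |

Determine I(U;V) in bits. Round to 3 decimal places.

0.005 bits

Marginals: p(U) = (0.0800, 0.4500, 0.4700), p(V) = (0.5000, 0.5000).
I(U;V) = H(U) + H(V) − H(U,V).
H(U) = 1.3219, H(V) = 1.0000, H(U,V) = 2.3166.
I(U;V) = 1.3219 + 1.0000 − 2.3166 = 0.005 bits.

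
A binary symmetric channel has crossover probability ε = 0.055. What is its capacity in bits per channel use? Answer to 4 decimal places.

0.6927 bits

Binary symmetric channel: C = 1 − h₂(ε) where h₂ is the binary entropy function.
h₂(0.055) = −0.055·log₂0.055 − 0.945·log₂0.945 = 0.3073.
C = 1 − 0.3073 = 0.6927 bits per channel use.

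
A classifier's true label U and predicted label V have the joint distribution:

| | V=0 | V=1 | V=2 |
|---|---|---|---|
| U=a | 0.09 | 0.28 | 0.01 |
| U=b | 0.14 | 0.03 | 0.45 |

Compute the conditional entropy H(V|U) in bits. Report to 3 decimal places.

Marginals: p(U) = (0.3800, 0.6200), p(V) = (0.2300, 0.3100, 0.4600).
H(V|U) = Σ p(U) · H(V|U=·).
  U=a: p=0.3800, H(V|U=a) = 0.9549
  U=b: p=0.6200, H(V|U=b) = 1.0318
Weighted sum = 1.003 bits.

1.003 bits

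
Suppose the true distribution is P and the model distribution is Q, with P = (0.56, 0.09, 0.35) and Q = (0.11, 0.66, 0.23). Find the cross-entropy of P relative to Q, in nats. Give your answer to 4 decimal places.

1.7879 nats

H(P,Q) = −Σ p·ln q.
  −0.56·ln(0.11) = 1.23607
  −0.09·ln(0.66) = 0.03740
  −0.35·ln(0.23) = 0.51439
H(P,Q) = 1.7879 nats.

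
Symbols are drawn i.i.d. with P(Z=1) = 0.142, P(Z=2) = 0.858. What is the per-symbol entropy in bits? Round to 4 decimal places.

H(Z) = −Σ p·log₂ p.
  −(0.142)·log₂(0.142) = 0.39988
  −(0.858)·log₂(0.858) = 0.18958
Sum: 0.39988 + 0.18958 = 0.5895 bits.

0.5895 bits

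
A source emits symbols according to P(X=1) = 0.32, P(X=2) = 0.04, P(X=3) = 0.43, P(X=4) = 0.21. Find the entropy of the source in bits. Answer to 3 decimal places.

1.708 bits

H(X) = −Σ p·log₂ p.
  −(0.32)·log₂(0.32) = 0.5260
  −(0.04)·log₂(0.04) = 0.1858
  −(0.43)·log₂(0.43) = 0.5236
  −(0.21)·log₂(0.21) = 0.4728
Sum: 0.5260 + 0.1858 + 0.5236 + 0.4728 = 1.708 bits.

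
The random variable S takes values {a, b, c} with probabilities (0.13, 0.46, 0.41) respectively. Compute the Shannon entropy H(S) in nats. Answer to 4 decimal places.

H(S) = −Σ p·ln p.
  −(0.13)·ln(0.13) = 0.26523
  −(0.46)·ln(0.46) = 0.35720
  −(0.41)·ln(0.41) = 0.36556
Sum: 0.26523 + 0.35720 + 0.36556 = 0.9880 nats.

0.9880 nats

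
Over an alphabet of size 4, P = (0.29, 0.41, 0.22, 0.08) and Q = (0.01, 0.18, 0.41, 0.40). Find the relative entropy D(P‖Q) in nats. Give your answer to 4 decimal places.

D(P‖Q) = Σ p·ln(p/q).
  0.29·ln(0.29/0.01) = 0.97652
  0.41·ln(0.41/0.18) = 0.33751
  0.22·ln(0.22/0.41) = -0.13696
  0.08·ln(0.08/0.40) = -0.12876
D(P‖Q) = 1.0483 nats.

1.0483 nats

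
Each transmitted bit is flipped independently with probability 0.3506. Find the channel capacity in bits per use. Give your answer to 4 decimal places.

Binary symmetric channel: C = 1 − h₂(ε) where h₂ is the binary entropy function.
h₂(0.3506) = −0.3506·log₂0.3506 − 0.6494·log₂0.6494 = 0.9346.
C = 1 − 0.9346 = 0.0654 bits per channel use.

0.0654 bits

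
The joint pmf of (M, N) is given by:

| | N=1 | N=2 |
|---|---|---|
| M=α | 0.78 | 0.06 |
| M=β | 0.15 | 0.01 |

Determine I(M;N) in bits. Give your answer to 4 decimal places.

0.0001 bits

Marginals: p(M) = (0.8400, 0.1600), p(N) = (0.9300, 0.0700).
I(M;N) = H(M) + H(N) − H(M,N).
H(M) = 0.6343, H(N) = 0.3659, H(M,N) = 1.0001.
I(M;N) = 0.6343 + 0.3659 − 1.0001 = 0.0001 bits.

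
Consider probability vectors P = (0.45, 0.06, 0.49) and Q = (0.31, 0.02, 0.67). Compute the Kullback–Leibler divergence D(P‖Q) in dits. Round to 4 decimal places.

0.0349 dits

D(P‖Q) = Σ p·log₁₀(p/q).
  0.45·log₁₀(0.45/0.31) = 0.07283
  0.06·log₁₀(0.06/0.02) = 0.02863
  0.49·log₁₀(0.49/0.67) = -0.06658
D(P‖Q) = 0.0349 dits.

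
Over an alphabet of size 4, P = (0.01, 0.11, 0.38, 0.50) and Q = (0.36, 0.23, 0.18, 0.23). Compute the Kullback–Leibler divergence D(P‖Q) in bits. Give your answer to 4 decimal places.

0.8010 bits

D(P‖Q) = Σ p·log₂(p/q).
  0.01·log₂(0.01/0.36) = -0.05170
  0.11·log₂(0.11/0.23) = -0.11705
  0.38·log₂(0.38/0.18) = 0.40964
  0.50·log₂(0.50/0.23) = 0.56015
D(P‖Q) = 0.8010 bits.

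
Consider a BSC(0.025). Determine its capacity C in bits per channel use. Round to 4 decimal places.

Binary symmetric channel: C = 1 − h₂(ε) where h₂ is the binary entropy function.
h₂(0.025) = −0.025·log₂0.025 − 0.975·log₂0.975 = 0.1687.
C = 1 − 0.1687 = 0.8313 bits per channel use.

0.8313 bits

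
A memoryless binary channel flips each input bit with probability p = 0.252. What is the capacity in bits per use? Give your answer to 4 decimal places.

Binary symmetric channel: C = 1 − h₂(ε) where h₂ is the binary entropy function.
h₂(0.252) = −0.252·log₂0.252 − 0.748·log₂0.748 = 0.8144.
C = 1 − 0.8144 = 0.1856 bits per channel use.

0.1856 bits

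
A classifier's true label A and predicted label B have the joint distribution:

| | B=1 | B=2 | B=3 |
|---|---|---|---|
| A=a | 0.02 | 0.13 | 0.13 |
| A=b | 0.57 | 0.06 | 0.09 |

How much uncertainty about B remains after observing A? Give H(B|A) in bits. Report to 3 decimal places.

1.041 bits

Chain rule: H(B|A) = H(A,B) − H(A).
Marginals: p(A) = (0.2800, 0.7200), p(B) = (0.5900, 0.1900, 0.2200).
H(A,B) = 1.8966 bits; H(A) = 0.8555 bits.
H(B|A) = 1.8966 − 0.8555 = 1.041 bits.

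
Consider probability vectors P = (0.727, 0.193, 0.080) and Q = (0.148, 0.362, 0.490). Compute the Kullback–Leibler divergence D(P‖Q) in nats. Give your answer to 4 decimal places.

D(P‖Q) = Σ p·ln(p/q).
  0.727·ln(0.727/0.148) = 1.15718
  0.193·ln(0.193/0.362) = -0.12139
  0.080·ln(0.080/0.490) = -0.14499
D(P‖Q) = 0.8908 nats.

0.8908 nats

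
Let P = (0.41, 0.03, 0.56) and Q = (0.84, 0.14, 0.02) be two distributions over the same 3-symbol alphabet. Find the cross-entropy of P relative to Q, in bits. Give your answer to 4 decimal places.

H(P,Q) = −Σ p·log₂ q.
  −0.41·log₂(0.84) = 0.10313
  −0.03·log₂(0.14) = 0.08510
  −0.56·log₂(0.02) = 3.16056
H(P,Q) = 3.3488 bits.

3.3488 bits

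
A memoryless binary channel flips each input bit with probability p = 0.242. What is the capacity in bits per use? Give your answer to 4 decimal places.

Binary symmetric channel: C = 1 − h₂(ε) where h₂ is the binary entropy function.
h₂(0.242) = −0.242·log₂0.242 − 0.758·log₂0.758 = 0.7984.
C = 1 − 0.7984 = 0.2016 bits per channel use.

0.2016 bits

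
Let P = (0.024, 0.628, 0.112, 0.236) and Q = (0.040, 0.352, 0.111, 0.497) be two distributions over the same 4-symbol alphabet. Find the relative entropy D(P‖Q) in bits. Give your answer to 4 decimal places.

0.2547 bits

D(P‖Q) = Σ p·log₂(p/q).
  0.024·log₂(0.024/0.040) = -0.01769
  0.628·log₂(0.628/0.352) = 0.52450
  0.112·log₂(0.112/0.111) = 0.00145
  0.236·log₂(0.236/0.497) = -0.25357
D(P‖Q) = 0.2547 bits.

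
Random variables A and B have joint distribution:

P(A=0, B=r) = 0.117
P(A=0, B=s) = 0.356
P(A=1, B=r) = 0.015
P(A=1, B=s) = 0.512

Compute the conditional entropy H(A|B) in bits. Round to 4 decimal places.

0.9151 bits

Marginals: p(A) = (0.4730, 0.5270), p(B) = (0.1320, 0.8680).
H(A|B) = Σ p(B) · H(A|B=·).
  B=r: p=0.1320, H(A|B=r) = 0.5108
  B=s: p=0.8680, H(A|B=s) = 0.9766
Weighted sum = 0.9151 bits.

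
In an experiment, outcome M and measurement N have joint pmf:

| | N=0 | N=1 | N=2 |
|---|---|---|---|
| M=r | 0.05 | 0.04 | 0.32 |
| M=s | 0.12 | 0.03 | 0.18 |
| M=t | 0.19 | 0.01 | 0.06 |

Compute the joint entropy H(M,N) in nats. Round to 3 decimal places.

1.842 nats

H(M,N) = −Σ p(x,y)·ln p(x,y) over all 9 cells.
  cell (r,0): −0.05·ln0.05 = 0.1498
  cell (r,1): −0.04·ln0.04 = 0.1288
  cell (r,2): −0.32·ln0.32 = 0.3646
  cell (s,0): −0.12·ln0.12 = 0.2544
  cell (s,1): −0.03·ln0.03 = 0.1052
  cell (s,2): −0.18·ln0.18 = 0.3087
  cell (t,0): −0.19·ln0.19 = 0.3155
  cell (t,1): −0.01·ln0.01 = 0.0461
  cell (t,2): −0.06·ln0.06 = 0.1688
Sum = 1.842 nats.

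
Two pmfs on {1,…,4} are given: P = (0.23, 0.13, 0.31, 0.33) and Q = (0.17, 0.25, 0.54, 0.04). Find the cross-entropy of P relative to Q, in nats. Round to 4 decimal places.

1.8410 nats

H(P,Q) = −Σ p·ln q.
  −0.23·ln(0.17) = 0.40755
  −0.13·ln(0.25) = 0.18022
  −0.31·ln(0.54) = 0.19102
  −0.33·ln(0.04) = 1.06223
H(P,Q) = 1.8410 nats.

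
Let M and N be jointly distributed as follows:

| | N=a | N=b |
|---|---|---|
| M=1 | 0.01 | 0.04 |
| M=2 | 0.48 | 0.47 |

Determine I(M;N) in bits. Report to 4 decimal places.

Marginals: p(M) = (0.0500, 0.9500), p(N) = (0.4900, 0.5100).
I(M;N) = H(M) + H(N) − H(M,N).
H(M) = 0.2864, H(N) = 0.9997, H(M,N) = 1.2724.
I(M;N) = 0.2864 + 0.9997 − 1.2724 = 0.0137 bits.

0.0137 bits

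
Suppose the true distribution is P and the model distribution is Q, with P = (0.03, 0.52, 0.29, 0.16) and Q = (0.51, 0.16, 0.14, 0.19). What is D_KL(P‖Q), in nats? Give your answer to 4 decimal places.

D(P‖Q) = Σ p·ln(p/q).
  0.03·ln(0.03/0.51) = -0.08500
  0.52·ln(0.52/0.16) = 0.61290
  0.29·ln(0.29/0.14) = 0.21119
  0.16·ln(0.16/0.19) = -0.02750
D(P‖Q) = 0.7116 nats.

0.7116 nats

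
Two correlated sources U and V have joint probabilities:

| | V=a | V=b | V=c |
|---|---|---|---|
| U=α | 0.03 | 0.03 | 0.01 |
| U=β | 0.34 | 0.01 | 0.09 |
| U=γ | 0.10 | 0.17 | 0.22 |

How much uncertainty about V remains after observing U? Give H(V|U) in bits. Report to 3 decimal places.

Chain rule: H(V|U) = H(U,V) − H(U).
Marginals: p(U) = (0.0700, 0.4400, 0.4900), p(V) = (0.4700, 0.2100, 0.3200).
H(U,V) = 2.5256 bits; H(U) = 1.2940 bits.
H(V|U) = 2.5256 − 1.2940 = 1.232 bits.

1.232 bits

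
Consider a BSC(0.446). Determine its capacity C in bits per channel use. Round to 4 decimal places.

Binary symmetric channel: C = 1 − h₂(ε) where h₂ is the binary entropy function.
h₂(0.446) = −0.446·log₂0.446 − 0.554·log₂0.554 = 0.9916.
C = 1 − 0.9916 = 0.0084 bits per channel use.

0.0084 bits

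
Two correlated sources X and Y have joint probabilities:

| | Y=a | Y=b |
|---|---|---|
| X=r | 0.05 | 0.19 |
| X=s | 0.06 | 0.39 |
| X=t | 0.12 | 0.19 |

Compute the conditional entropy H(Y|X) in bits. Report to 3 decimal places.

Chain rule: H(Y|X) = H(X,Y) − H(X).
Marginals: p(X) = (0.2400, 0.4500, 0.3100), p(Y) = (0.2300, 0.7700).
H(X,Y) = 2.2669 bits; H(X) = 1.5363 bits.
H(Y|X) = 2.2669 − 1.5363 = 0.731 bits.

0.731 bits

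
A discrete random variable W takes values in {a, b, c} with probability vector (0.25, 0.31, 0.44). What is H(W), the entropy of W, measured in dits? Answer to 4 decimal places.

H(W) = −Σ p·log₁₀ p.
  −(0.25)·log₁₀(0.25) = 0.15051
  −(0.31)·log₁₀(0.31) = 0.15768
  −(0.44)·log₁₀(0.44) = 0.15688
Sum: 0.15051 + 0.15768 + 0.15688 = 0.4651 dits.

0.4651 dits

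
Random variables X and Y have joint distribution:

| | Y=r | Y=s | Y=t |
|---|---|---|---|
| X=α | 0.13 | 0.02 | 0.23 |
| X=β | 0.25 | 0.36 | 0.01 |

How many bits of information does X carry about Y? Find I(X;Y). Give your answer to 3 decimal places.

0.433 bits

Marginals: p(X) = (0.3800, 0.6200), p(Y) = (0.3800, 0.3800, 0.2400).
I(X;Y) = Σ p(x,y)·log₂[p(x,y)/(p(x)p(y))].
  (α,r): 0.13·log₂(0.9003) = -0.0197
  (α,s): 0.02·log₂(0.1385) = -0.0570
  (α,t): 0.23·log₂(2.5219) = 0.3069
  (β,r): 0.25·log₂(1.0611) = 0.0214
  (β,s): 0.36·log₂(1.5280) = 0.2202
  (β,t): 0.01·log₂(0.0672) = -0.0390
Sum = 0.433 bits.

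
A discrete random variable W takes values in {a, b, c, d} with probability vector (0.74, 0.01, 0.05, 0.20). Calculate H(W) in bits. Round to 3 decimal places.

H(W) = −Σ p·log₂ p.
  −(0.74)·log₂(0.74) = 0.3215
  −(0.01)·log₂(0.01) = 0.0664
  −(0.05)·log₂(0.05) = 0.2161
  −(0.20)·log₂(0.20) = 0.4644
Sum: 0.3215 + 0.0664 + 0.2161 + 0.4644 = 1.068 bits.

1.068 bits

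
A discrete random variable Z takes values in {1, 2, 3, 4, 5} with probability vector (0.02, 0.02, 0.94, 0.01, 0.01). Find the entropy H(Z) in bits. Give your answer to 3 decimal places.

0.443 bits

H(Z) = −Σ p·log₂ p.
  −(0.02)·log₂(0.02) = 0.1129
  −(0.02)·log₂(0.02) = 0.1129
  −(0.94)·log₂(0.94) = 0.0839
  −(0.01)·log₂(0.01) = 0.0664
  −(0.01)·log₂(0.01) = 0.0664
Sum: 0.1129 + 0.1129 + 0.0839 + 0.0664 + 0.0664 = 0.443 bits.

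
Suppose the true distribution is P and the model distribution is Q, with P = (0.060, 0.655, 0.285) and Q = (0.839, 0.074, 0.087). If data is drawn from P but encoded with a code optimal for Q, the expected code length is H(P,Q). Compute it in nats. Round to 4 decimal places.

H(P,Q) = −Σ p·ln q.
  −0.060·ln(0.839) = 0.01053
  −0.655·ln(0.074) = 1.70542
  −0.285·ln(0.087) = 0.69593
H(P,Q) = 2.4119 nats.

2.4119 nats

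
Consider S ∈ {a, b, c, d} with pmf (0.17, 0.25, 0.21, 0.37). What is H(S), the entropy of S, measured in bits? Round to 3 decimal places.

1.938 bits

H(S) = −Σ p·log₂ p.
  −(0.17)·log₂(0.17) = 0.4346
  −(0.25)·log₂(0.25) = 0.5000
  −(0.21)·log₂(0.21) = 0.4728
  −(0.37)·log₂(0.37) = 0.5307
Sum: 0.4346 + 0.5000 + 0.4728 + 0.5307 = 1.938 bits.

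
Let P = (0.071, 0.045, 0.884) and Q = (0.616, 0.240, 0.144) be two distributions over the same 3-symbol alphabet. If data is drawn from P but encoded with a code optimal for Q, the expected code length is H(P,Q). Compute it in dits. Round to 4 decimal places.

0.7868 dits

H(P,Q) = −Σ p·log₁₀ q.
  −0.071·log₁₀(0.616) = 0.01494
  −0.045·log₁₀(0.240) = 0.02789
  −0.884·log₁₀(0.144) = 0.74401
H(P,Q) = 0.7868 dits.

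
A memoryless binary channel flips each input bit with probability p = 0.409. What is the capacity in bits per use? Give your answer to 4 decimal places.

Binary symmetric channel: C = 1 − h₂(ε) where h₂ is the binary entropy function.
h₂(0.409) = −0.409·log₂0.409 − 0.591·log₂0.591 = 0.9760.
C = 1 − 0.9760 = 0.0240 bits per channel use.

0.0240 bits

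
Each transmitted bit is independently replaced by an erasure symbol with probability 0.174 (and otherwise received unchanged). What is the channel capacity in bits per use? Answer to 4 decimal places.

0.8260 bits

Binary erasure channel: capacity C = 1 − ε.
C = 1 − 0.174 = 0.8260 bits per channel use.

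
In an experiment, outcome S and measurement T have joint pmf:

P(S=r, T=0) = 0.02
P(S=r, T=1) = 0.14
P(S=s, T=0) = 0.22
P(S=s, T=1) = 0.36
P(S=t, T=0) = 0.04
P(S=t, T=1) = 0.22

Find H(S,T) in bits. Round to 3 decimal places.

2.188 bits

H(S,T) = −Σ p(x,y)·log₂ p(x,y) over all 6 cells.
  cell (r,0): −0.02·log₂0.02 = 0.1129
  cell (r,1): −0.14·log₂0.14 = 0.3971
  cell (s,0): −0.22·log₂0.22 = 0.4806
  cell (s,1): −0.36·log₂0.36 = 0.5306
  cell (t,0): −0.04·log₂0.04 = 0.1858
  cell (t,1): −0.22·log₂0.22 = 0.4806
Sum = 2.188 bits.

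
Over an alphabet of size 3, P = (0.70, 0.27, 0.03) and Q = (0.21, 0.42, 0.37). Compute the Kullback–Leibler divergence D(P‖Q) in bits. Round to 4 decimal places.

D(P‖Q) = Σ p·log₂(p/q).
  0.70·log₂(0.70/0.21) = 1.21588
  0.27·log₂(0.27/0.42) = -0.17211
  0.03·log₂(0.03/0.37) = -0.10873
D(P‖Q) = 0.9350 bits.

0.9350 bits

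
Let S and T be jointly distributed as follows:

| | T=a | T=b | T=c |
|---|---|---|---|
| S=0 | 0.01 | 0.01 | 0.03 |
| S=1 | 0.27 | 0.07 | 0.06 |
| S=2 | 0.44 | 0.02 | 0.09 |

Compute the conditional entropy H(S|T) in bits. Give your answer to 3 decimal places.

Marginals: p(S) = (0.0500, 0.4000, 0.5500), p(T) = (0.7200, 0.1000, 0.1800).
H(S|T) = Σ p(T) · H(S|T=·).
  T=a: p=0.7200, H(S|T=a) = 1.0505
  T=b: p=0.1000, H(S|T=b) = 1.1568
  T=c: p=0.1800, H(S|T=c) = 1.4591
Weighted sum = 1.135 bits.

1.135 bits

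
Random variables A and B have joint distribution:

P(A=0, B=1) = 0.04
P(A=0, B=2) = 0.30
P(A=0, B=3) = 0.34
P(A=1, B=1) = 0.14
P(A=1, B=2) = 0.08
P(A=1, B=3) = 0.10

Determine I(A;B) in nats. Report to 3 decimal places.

Marginals: p(A) = (0.6800, 0.3200), p(B) = (0.1800, 0.3800, 0.4400).
I(A;B) = Σ p(x,y)·ln[p(x,y)/(p(x)p(y))].
  (0,1): 0.04·ln(0.3268) = -0.0447
  (0,2): 0.30·ln(1.1610) = 0.0448
  (0,3): 0.34·ln(1.1364) = 0.0435
  (1,1): 0.14·ln(2.4306) = 0.1243
  (1,2): 0.08·ln(0.6579) = -0.0335
  (1,3): 0.10·ln(0.7102) = -0.0342
Sum = 0.100 nats.

0.100 nats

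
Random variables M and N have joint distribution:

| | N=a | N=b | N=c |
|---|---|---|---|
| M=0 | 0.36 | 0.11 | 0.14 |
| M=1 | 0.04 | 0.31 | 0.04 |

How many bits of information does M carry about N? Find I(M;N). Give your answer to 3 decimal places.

Marginals: p(M) = (0.6100, 0.3900), p(N) = (0.4000, 0.4200, 0.1800).
I(M;N) = Σ p(x,y)·log₂[p(x,y)/(p(x)p(y))].
  (0,a): 0.36·log₂(1.4754) = 0.2020
  (0,b): 0.11·log₂(0.4294) = -0.1342
  (0,c): 0.14·log₂(1.2750) = 0.0491
  (1,a): 0.04·log₂(0.2564) = -0.0785
  (1,b): 0.31·log₂(1.8926) = 0.2853
  (1,c): 0.04·log₂(0.5698) = -0.0325
Sum = 0.291 bits.

0.291 bits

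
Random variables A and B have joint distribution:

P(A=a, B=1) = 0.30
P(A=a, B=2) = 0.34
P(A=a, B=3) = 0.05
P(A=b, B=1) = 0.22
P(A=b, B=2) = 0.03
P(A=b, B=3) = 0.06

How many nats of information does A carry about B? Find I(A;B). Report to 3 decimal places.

0.085 nats

Marginals: p(A) = (0.6900, 0.3100), p(B) = (0.5200, 0.3700, 0.1100).
I(A;B) = Σ p(x,y)·ln[p(x,y)/(p(x)p(y))].
  (a,1): 0.30·ln(0.8361) = -0.0537
  (a,2): 0.34·ln(1.3318) = 0.0974
  (a,3): 0.05·ln(0.6588) = -0.0209
  (b,1): 0.22·ln(1.3648) = 0.0684
  (b,2): 0.03·ln(0.2616) = -0.0402
  (b,3): 0.06·ln(1.7595) = 0.0339
Sum = 0.085 nats.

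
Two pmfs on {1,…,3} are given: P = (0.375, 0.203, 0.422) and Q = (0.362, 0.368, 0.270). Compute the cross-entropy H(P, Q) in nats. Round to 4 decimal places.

H(P,Q) = −Σ p·ln q.
  −0.375·ln(0.362) = 0.38104
  −0.203·ln(0.368) = 0.20293
  −0.422·ln(0.270) = 0.55254
H(P,Q) = 1.1365 nats.

1.1365 nats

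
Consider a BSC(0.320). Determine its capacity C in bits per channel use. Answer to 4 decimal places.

Binary symmetric channel: C = 1 − h₂(ε) where h₂ is the binary entropy function.
h₂(0.320) = −0.320·log₂0.320 − 0.680·log₂0.680 = 0.9044.
C = 1 − 0.9044 = 0.0956 bits per channel use.

0.0956 bits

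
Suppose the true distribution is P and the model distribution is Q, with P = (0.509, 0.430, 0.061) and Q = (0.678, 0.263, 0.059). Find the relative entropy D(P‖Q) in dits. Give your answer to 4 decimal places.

D(P‖Q) = Σ p·log₁₀(p/q).
  0.509·log₁₀(0.509/0.678) = -0.06338
  0.430·log₁₀(0.430/0.263) = 0.09181
  0.061·log₁₀(0.061/0.059) = 0.00088
D(P‖Q) = 0.0293 dits.

0.0293 dits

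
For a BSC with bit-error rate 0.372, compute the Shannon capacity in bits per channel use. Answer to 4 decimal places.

Binary symmetric channel: C = 1 − h₂(ε) where h₂ is the binary entropy function.
h₂(0.372) = −0.372·log₂0.372 − 0.628·log₂0.628 = 0.9522.
C = 1 − 0.9522 = 0.0478 bits per channel use.

0.0478 bits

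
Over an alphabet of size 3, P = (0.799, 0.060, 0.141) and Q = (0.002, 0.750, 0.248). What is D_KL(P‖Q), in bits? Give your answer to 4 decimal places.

D(P‖Q) = Σ p·log₂(p/q).
  0.799·log₂(0.799/0.002) = 6.90500
  0.060·log₂(0.060/0.750) = -0.21863
  0.141·log₂(0.141/0.248) = -0.11486
D(P‖Q) = 6.5715 bits.

6.5715 bits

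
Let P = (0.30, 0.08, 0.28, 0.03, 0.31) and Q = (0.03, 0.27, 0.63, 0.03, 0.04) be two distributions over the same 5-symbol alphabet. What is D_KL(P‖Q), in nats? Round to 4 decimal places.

D(P‖Q) = Σ p·ln(p/q).
  0.30·ln(0.30/0.03) = 0.69078
  0.08·ln(0.08/0.27) = -0.09731
  0.28·ln(0.28/0.63) = -0.22706
  0.03·ln(0.03/0.03) = 0.00000
  0.31·ln(0.31/0.04) = 0.63478
D(P‖Q) = 1.0012 nats.

1.0012 nats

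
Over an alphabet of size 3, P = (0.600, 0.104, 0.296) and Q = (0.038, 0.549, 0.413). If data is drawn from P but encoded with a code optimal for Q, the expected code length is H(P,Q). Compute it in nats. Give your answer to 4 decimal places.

2.2862 nats

H(P,Q) = −Σ p·ln q.
  −0.600·ln(0.038) = 1.96210
  −0.104·ln(0.549) = 0.06236
  −0.296·ln(0.413) = 0.26176
H(P,Q) = 2.2862 nats.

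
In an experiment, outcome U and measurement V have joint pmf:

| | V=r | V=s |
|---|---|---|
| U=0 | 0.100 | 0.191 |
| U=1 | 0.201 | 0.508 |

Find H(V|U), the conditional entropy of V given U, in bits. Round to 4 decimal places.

Marginals: p(U) = (0.2910, 0.7090), p(V) = (0.3010, 0.6990).
H(V|U) = Σ p(U) · H(V|U=·).
  U=0: p=0.2910, H(V|U=0) = 0.9283
  U=1: p=0.7090, H(V|U=1) = 0.8602
Weighted sum = 0.8800 bits.

0.8800 bits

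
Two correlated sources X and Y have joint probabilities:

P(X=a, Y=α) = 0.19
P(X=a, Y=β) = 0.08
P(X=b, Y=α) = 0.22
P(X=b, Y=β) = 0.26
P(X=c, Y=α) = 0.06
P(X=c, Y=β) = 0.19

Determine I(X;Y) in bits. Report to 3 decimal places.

Marginals: p(X) = (0.2700, 0.4800, 0.2500), p(Y) = (0.4700, 0.5300).
I(X;Y) = H(X) + H(Y) − H(X,Y).
H(X) = 1.5183, H(Y) = 0.9974, H(X,Y) = 2.4314.
I(X;Y) = 1.5183 + 0.9974 − 2.4314 = 0.084 bits.

0.084 bits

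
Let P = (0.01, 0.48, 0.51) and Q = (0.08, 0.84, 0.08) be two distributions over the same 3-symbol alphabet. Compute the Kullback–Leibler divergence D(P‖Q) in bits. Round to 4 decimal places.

D(P‖Q) = Σ p·log₂(p/q).
  0.01·log₂(0.01/0.08) = -0.03000
  0.48·log₂(0.48/0.84) = -0.38753
  0.51·log₂(0.51/0.08) = 1.36294
D(P‖Q) = 0.9454 bits.

0.9454 bits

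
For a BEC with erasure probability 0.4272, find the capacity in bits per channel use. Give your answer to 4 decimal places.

0.5728 bits

Binary erasure channel: capacity C = 1 − ε.
C = 1 − 0.4272 = 0.5728 bits per channel use.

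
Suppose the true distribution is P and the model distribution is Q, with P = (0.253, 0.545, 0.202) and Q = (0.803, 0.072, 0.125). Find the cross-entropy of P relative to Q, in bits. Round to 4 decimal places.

2.7548 bits

H(P,Q) = −Σ p·log₂ q.
  −0.253·log₂(0.803) = 0.08008
  −0.545·log₂(0.072) = 2.06874
  −0.202·log₂(0.125) = 0.60600
H(P,Q) = 2.7548 bits.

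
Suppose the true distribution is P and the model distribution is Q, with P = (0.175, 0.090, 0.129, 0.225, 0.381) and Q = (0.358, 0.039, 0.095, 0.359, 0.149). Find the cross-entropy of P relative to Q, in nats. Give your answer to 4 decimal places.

1.7312 nats

H(P,Q) = −Σ p·ln q.
  −0.175·ln(0.358) = 0.17976
  −0.090·ln(0.039) = 0.29198
  −0.129·ln(0.095) = 0.30365
  −0.225·ln(0.359) = 0.23050
  −0.381·ln(0.149) = 0.72535
H(P,Q) = 1.7312 nats.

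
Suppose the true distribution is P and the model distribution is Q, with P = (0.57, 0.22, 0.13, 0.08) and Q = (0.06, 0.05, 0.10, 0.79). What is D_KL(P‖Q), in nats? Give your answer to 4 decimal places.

1.4601 nats

D(P‖Q) = Σ p·ln(p/q).
  0.57·ln(0.57/0.06) = 1.28324
  0.22·ln(0.22/0.05) = 0.32595
  0.13·ln(0.13/0.10) = 0.03411
  0.08·ln(0.08/0.79) = -0.18320
D(P‖Q) = 1.4601 nats.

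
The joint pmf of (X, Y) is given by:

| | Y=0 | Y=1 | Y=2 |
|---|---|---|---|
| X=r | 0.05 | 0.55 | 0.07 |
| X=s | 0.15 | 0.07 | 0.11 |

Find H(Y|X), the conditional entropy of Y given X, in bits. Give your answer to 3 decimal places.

1.073 bits

Marginals: p(X) = (0.6700, 0.3300), p(Y) = (0.2000, 0.6200, 0.1800).
H(Y|X) = Σ p(X) · H(Y|X=·).
  X=r: p=0.6700, H(Y|X=r) = 0.8536
  X=s: p=0.3300, H(Y|X=s) = 1.5199
Weighted sum = 1.073 bits.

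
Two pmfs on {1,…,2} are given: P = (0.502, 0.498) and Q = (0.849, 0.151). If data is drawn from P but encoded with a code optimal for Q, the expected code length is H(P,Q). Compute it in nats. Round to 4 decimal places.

1.0236 nats

H(P,Q) = −Σ p·ln q.
  −0.502·ln(0.849) = 0.08218
  −0.498·ln(0.151) = 0.94146
H(P,Q) = 1.0236 nats.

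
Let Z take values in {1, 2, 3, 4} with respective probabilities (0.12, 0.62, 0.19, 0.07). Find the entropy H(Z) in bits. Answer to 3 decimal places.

1.518 bits

H(Z) = −Σ p·log₂ p.
  −(0.12)·log₂(0.12) = 0.3671
  −(0.62)·log₂(0.62) = 0.4276
  −(0.19)·log₂(0.19) = 0.4552
  −(0.07)·log₂(0.07) = 0.2686
Sum: 0.3671 + 0.4276 + 0.4552 + 0.2686 = 1.518 bits.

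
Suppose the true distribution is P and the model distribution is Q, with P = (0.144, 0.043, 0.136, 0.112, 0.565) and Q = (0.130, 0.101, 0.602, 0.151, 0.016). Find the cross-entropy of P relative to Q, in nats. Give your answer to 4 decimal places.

3.0095 nats

H(P,Q) = −Σ p·ln q.
  −0.144·ln(0.130) = 0.29379
  −0.043·ln(0.101) = 0.09858
  −0.136·ln(0.602) = 0.06902
  −0.112·ln(0.151) = 0.21173
  −0.565·ln(0.016) = 2.33637
H(P,Q) = 3.0095 nats.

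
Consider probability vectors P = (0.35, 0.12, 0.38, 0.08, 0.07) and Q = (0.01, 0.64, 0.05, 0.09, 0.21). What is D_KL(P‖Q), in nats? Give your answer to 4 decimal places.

1.7279 nats

D(P‖Q) = Σ p·ln(p/q).
  0.35·ln(0.35/0.01) = 1.24437
  0.12·ln(0.12/0.64) = -0.20088
  0.38·ln(0.38/0.05) = 0.77070
  0.08·ln(0.08/0.09) = -0.00942
  0.07·ln(0.07/0.21) = -0.07690
D(P‖Q) = 1.7279 nats.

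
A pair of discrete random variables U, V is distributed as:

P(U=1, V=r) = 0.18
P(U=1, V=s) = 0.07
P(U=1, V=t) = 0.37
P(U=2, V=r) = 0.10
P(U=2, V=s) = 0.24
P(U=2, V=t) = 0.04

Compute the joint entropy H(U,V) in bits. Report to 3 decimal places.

2.257 bits

H(U,V) = −Σ p(x,y)·log₂ p(x,y) over all 6 cells.
  cell (1,r): −0.18·log₂0.18 = 0.4453
  cell (1,s): −0.07·log₂0.07 = 0.2686
  cell (1,t): −0.37·log₂0.37 = 0.5307
  cell (2,r): −0.10·log₂0.10 = 0.3322
  cell (2,s): −0.24·log₂0.24 = 0.4941
  cell (2,t): −0.04·log₂0.04 = 0.1858
Sum = 2.257 bits.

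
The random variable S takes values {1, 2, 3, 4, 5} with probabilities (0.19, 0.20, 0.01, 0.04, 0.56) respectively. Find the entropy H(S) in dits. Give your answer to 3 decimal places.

H(S) = −Σ p·log₁₀ p.
  −(0.19)·log₁₀(0.19) = 0.1370
  −(0.20)·log₁₀(0.20) = 0.1398
  −(0.01)·log₁₀(0.01) = 0.0200
  −(0.04)·log₁₀(0.04) = 0.0559
  −(0.56)·log₁₀(0.56) = 0.1410
Sum: 0.1370 + 0.1398 + 0.0200 + 0.0559 + 0.1410 = 0.494 dits.

0.494 dits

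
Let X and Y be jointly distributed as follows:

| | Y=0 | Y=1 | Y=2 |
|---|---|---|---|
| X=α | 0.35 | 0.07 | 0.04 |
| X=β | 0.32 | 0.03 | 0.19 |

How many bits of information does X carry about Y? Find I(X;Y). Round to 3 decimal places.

Marginals: p(X) = (0.4600, 0.5400), p(Y) = (0.6700, 0.1000, 0.2300).
I(X;Y) = H(X) + H(Y) − H(X,Y).
H(X) = 0.9954, H(Y) = 1.2070, H(X,Y) = 2.1174.
I(X;Y) = 0.9954 + 1.2070 − 2.1174 = 0.085 bits.

0.085 bits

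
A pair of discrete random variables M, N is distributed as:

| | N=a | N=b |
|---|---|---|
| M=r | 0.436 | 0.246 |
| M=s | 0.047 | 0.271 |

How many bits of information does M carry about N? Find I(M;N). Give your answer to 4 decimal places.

Marginals: p(M) = (0.6820, 0.3180), p(N) = (0.4830, 0.5170).
I(M;N) = H(M) + H(N) − H(M,N).
H(M) = 0.9022, H(N) = 0.9992, H(M,N) = 1.7377.
I(M;N) = 0.9022 + 0.9992 − 1.7377 = 0.1637 bits.

0.1637 bits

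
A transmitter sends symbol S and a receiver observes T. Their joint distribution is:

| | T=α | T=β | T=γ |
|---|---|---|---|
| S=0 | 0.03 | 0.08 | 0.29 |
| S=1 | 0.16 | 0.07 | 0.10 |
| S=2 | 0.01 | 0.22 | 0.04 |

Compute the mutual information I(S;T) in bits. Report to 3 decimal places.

Marginals: p(S) = (0.4000, 0.3300, 0.2700), p(T) = (0.2000, 0.3700, 0.4300).
I(S;T) = Σ p(x,y)·log₂[p(x,y)/(p(x)p(y))].
  (0,α): 0.03·log₂(0.3750) = -0.0425
  (0,β): 0.08·log₂(0.5405) = -0.0710
  (0,γ): 0.29·log₂(1.6860) = 0.2186
  (1,α): 0.16·log₂(2.4242) = 0.2044
  (1,β): 0.07·log₂(0.5733) = -0.0562
  (1,γ): 0.10·log₂(0.7047) = -0.0505
  (2,α): 0.01·log₂(0.1852) = -0.0243
  (2,β): 0.22·log₂(2.2022) = 0.2506
  (2,γ): 0.04·log₂(0.3445) = -0.0615
Sum = 0.368 bits.

0.368 bits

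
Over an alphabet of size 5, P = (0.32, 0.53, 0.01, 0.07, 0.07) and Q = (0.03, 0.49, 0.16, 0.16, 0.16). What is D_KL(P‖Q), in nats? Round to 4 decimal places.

0.6556 nats

D(P‖Q) = Σ p·ln(p/q).
  0.32·ln(0.32/0.03) = 0.75748
  0.53·ln(0.53/0.49) = 0.04159
  0.01·ln(0.01/0.16) = -0.02773
  0.07·ln(0.07/0.16) = -0.05787
  0.07·ln(0.07/0.16) = -0.05787
D(P‖Q) = 0.6556 nats.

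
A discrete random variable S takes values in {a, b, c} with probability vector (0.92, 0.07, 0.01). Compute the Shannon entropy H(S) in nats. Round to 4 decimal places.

H(S) = −Σ p·ln p.
  −(0.92)·ln(0.92) = 0.07671
  −(0.07)·ln(0.07) = 0.18615
  −(0.01)·ln(0.01) = 0.04605
Sum: 0.07671 + 0.18615 + 0.04605 = 0.3089 nats.

0.3089 nats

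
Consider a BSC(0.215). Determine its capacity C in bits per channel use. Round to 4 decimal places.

Binary symmetric channel: C = 1 − h₂(ε) where h₂ is the binary entropy function.
h₂(0.215) = −0.215·log₂0.215 − 0.785·log₂0.785 = 0.7509.
C = 1 − 0.7509 = 0.2491 bits per channel use.

0.2491 bits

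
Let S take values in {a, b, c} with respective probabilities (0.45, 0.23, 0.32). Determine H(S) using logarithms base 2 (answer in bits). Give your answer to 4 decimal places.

H(S) = −Σ p·log₂ p.
  −(0.45)·log₂(0.45) = 0.51840
  −(0.23)·log₂(0.23) = 0.48767
  −(0.32)·log₂(0.32) = 0.52603
Sum: 0.51840 + 0.48767 + 0.52603 = 1.5321 bits.

1.5321 bits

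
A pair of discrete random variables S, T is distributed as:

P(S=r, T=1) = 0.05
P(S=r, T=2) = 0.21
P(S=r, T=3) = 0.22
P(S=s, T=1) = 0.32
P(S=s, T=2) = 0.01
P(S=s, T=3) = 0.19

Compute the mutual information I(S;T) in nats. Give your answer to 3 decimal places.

0.222 nats

Marginals: p(S) = (0.4800, 0.5200), p(T) = (0.3700, 0.2200, 0.4100).
I(S;T) = H(S) + H(T) − H(S,T).
H(S) = 0.6923, H(T) = 1.0665, H(S,T) = 1.5368.
I(S;T) = 0.6923 + 1.0665 − 1.5368 = 0.222 nats.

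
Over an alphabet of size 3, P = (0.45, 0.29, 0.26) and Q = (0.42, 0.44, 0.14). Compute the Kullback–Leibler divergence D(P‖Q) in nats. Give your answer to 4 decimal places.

0.0711 nats

D(P‖Q) = Σ p·ln(p/q).
  0.45·ln(0.45/0.42) = 0.03105
  0.29·ln(0.29/0.44) = -0.12090
  0.26·ln(0.26/0.14) = 0.16095
D(P‖Q) = 0.0711 nats.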